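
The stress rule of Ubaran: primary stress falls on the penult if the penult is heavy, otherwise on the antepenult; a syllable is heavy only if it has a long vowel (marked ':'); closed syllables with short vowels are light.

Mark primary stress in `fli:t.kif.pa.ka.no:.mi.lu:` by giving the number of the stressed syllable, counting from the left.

5

Weights: 5 no: H, 6 mi L, 7 lu: H.
The penult (syllable 6, mi) is light, so stress falls on the antepenult (syllable 5, no:).
Primary stress: syllable 5 → fli:t.kif.pa.ka.ˈno:.mi.lu:.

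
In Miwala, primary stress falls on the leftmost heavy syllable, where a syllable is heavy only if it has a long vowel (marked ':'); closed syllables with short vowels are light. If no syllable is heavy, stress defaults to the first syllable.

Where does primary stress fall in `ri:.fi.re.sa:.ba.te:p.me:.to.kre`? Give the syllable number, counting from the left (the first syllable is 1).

Weights: 1 ri: H, 2 fi L, 3 re L, 4 sa: H, 5 ba L, 6 te:p H, 7 me: H, 8 to L, 9 kre L.
Heavy syllables in the domain: 1, 4, 6, 7. The leftmost is syllable 1 (ri:).
Primary stress: syllable 1 → ˈri:.fi.re.sa:.ba.te:p.me:.to.kre.

1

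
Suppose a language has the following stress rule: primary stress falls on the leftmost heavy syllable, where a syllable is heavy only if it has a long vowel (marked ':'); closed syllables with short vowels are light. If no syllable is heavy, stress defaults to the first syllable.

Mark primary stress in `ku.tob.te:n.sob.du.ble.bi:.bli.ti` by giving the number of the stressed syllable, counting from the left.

3

Weights: 1 ku L, 2 tob L, 3 te:n H, 4 sob L, 5 du L, 6 ble L, 7 bi: H, 8 bli L, 9 ti L.
Heavy syllables in the domain: 3, 7. The leftmost is syllable 3 (te:n).
Primary stress: syllable 3 → ku.tob.ˈte:n.sob.du.ble.bi:.bli.ti.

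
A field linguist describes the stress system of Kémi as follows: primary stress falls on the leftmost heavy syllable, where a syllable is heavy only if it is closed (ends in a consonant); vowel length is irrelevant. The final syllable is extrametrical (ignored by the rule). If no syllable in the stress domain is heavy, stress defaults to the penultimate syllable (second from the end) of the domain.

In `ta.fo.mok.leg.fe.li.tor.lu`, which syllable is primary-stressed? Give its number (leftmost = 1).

The final syllable (8, lu) is extrametrical; the stress domain is syllables 1–7.
Weights: 1 ta L, 2 fo L, 3 mok H, 4 leg H, 5 fe L, 6 li L, 7 tor H.
Heavy syllables in the domain: 3, 4, 7. The leftmost is syllable 3 (mok).
Primary stress: syllable 3 → ta.fo.ˈmok.leg.fe.li.tor.lu.

3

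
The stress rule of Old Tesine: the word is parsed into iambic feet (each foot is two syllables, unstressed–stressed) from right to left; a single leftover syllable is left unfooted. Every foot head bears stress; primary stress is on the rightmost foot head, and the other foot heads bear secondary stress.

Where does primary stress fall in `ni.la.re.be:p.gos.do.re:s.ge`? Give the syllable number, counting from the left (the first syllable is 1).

8

Parse right to left into iambic (σˈσ) feet: (ni.ˈla) (re.ˈbe:p) (gos.ˈdo) (re:s.ˈge).
Foot heads (stressed positions): 2, 4, 6, 8.
End Rule Rightmost: primary stress on the rightmost head = syllable 8.
Primary stress: syllable 8 → ni.la.re.be:p.gos.do.re:s.ˈge.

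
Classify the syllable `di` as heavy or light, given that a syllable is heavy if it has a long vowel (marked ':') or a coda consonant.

`di`: short vowel, open (no coda). Short vowel, open → light.

light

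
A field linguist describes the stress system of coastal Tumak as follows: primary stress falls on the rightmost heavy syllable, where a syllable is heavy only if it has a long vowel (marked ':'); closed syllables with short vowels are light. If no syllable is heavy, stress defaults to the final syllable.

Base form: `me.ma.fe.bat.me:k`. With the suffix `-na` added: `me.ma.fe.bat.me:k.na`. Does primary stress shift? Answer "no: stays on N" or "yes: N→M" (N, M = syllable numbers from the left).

Base `me.ma.fe.bat.me:k` (5 syllables):
  Weights: 1 me L, 2 ma L, 3 fe L, 4 bat L, 5 me:k H.
  Heavy syllables in the domain: 5. The rightmost is syllable 5 (me:k).
  → primary stress on syllable 5.
Suffixed `me.ma.fe.bat.me:k.na` (6 syllables):
  Weights: 1 me L, 2 ma L, 3 fe L, 4 bat L, 5 me:k H, 6 na L.
  Heavy syllables in the domain: 5. The rightmost is syllable 5 (me:k).
  → primary stress on syllable 5.

no: stays on 5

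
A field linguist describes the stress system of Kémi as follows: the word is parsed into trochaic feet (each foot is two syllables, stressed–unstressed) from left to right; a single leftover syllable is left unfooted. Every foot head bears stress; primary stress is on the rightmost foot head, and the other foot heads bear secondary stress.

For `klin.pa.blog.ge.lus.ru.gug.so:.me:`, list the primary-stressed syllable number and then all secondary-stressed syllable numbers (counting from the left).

Parse left to right into trochaic (ˈσσ) feet: (ˈklin.pa) (ˈblog.ge) (ˈlus.ru) (ˈgug.so:) me:. Syllable 9 is left unfooted.
Foot heads (stressed positions): 1, 3, 5, 7.
End Rule Rightmost: primary stress on the rightmost head = syllable 7.
Secondary stress on 1, 3, 5: ˌklin.pa.ˌblog.ge.ˌlus.ru.ˈgug.so:.me:.

primary 7, secondary 1, 3, 5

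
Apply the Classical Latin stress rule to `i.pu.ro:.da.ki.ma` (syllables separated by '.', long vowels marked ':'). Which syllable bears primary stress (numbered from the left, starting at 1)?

4

Classical Latin: stress the penult if heavy (long vowel or closed), else the antepenult.
Weights: 4 da L, 5 ki L, 6 ma L.
The penult (syllable 5, ki) is light, so stress falls on the antepenult (syllable 4, da).
Stress on syllable 4: i.pu.ro:.ˈda.ki.ma.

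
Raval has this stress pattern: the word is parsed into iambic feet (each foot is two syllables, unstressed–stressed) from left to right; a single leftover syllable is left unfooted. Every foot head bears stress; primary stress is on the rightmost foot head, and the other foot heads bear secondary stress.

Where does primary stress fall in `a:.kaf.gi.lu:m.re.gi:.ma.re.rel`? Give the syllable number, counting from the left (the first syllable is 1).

8

Parse left to right into iambic (σˈσ) feet: (a:.ˈkaf) (gi.ˈlu:m) (re.ˈgi:) (ma.ˈre) rel. Syllable 9 is left unfooted.
Foot heads (stressed positions): 2, 4, 6, 8.
End Rule Rightmost: primary stress on the rightmost head = syllable 8.
Primary stress: syllable 8 → a:.kaf.gi.lu:m.re.gi:.ma.ˈre.rel.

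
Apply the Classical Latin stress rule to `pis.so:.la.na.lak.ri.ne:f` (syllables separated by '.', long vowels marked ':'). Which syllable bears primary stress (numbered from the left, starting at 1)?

Classical Latin: stress the penult if heavy (long vowel or closed), else the antepenult.
Weights: 5 lak H, 6 ri L, 7 ne:f H.
The penult (syllable 6, ri) is light, so stress falls on the antepenult (syllable 5, lak).
Stress on syllable 5: pis.so:.la.na.ˈlak.ri.ne:f.

5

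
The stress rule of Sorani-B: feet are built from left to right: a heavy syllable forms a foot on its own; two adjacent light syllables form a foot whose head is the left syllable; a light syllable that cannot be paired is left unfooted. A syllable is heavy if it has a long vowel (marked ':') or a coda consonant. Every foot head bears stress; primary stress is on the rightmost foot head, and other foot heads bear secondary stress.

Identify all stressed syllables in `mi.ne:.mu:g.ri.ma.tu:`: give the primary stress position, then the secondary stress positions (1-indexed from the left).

Weights: 1 mi L, 2 ne: H, 3 mu:g H, 4 ri L, 5 ma L, 6 tu: H.
Parse left to right (heavy = foot alone; LL = one foot; stranded L unfooted): mi (ˈne:) (ˈmu:g) (ˈri.ma) (ˈtu:).
Foot heads: 2, 3, 4, 6.
Primary stress on the rightmost head = syllable 6.
Secondary stress on 2, 3, 4: mi.ˌne:.ˌmu:g.ˌri.ma.ˈtu:.

primary 6, secondary 2, 3, 4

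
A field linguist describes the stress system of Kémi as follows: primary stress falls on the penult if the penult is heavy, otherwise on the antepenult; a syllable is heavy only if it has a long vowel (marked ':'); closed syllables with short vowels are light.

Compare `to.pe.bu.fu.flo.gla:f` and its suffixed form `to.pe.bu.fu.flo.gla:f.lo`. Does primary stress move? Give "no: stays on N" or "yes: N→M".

yes: 4→6

Base `to.pe.bu.fu.flo.gla:f` (6 syllables):
  Weights: 4 fu L, 5 flo L, 6 gla:f H.
  The penult (syllable 5, flo) is light, so stress falls on the antepenult (syllable 4, fu).
  → primary stress on syllable 4.
Suffixed `to.pe.bu.fu.flo.gla:f.lo` (7 syllables):
  Weights: 5 flo L, 6 gla:f H, 7 lo L.
  The penult (syllable 6, gla:f) is heavy, so it takes stress.
  → primary stress on syllable 6.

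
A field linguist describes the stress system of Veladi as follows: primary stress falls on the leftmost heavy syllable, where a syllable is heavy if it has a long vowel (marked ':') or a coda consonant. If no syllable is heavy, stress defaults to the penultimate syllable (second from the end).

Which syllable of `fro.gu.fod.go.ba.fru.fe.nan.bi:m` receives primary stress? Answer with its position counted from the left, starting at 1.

Weights: 1 fro L, 2 gu L, 3 fod H, 4 go L, 5 ba L, 6 fru L, 7 fe L, 8 nan H, 9 bi:m H.
Heavy syllables in the domain: 3, 8, 9. The leftmost is syllable 3 (fod).
Primary stress: syllable 3 → fro.gu.ˈfod.go.ba.fru.fe.nan.bi:m.

3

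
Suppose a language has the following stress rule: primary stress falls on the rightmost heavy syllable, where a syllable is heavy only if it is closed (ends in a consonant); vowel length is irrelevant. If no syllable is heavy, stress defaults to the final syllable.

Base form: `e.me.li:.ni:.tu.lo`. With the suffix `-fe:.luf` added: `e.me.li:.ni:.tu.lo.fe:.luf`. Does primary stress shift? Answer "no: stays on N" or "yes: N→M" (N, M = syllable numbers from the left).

Base `e.me.li:.ni:.tu.lo` (6 syllables):
  Weights: 1 e L, 2 me L, 3 li: L, 4 ni: L, 5 tu L, 6 lo L.
  No heavy syllable in the domain; default to the final syllable = syllable 6.
  → primary stress on syllable 6.
Suffixed `e.me.li:.ni:.tu.lo.fe:.luf` (8 syllables):
  Weights: 1 e L, 2 me L, 3 li: L, 4 ni: L, 5 tu L, 6 lo L, 7 fe: L, 8 luf H.
  Heavy syllables in the domain: 8. The rightmost is syllable 8 (luf).
  → primary stress on syllable 8.

yes: 6→8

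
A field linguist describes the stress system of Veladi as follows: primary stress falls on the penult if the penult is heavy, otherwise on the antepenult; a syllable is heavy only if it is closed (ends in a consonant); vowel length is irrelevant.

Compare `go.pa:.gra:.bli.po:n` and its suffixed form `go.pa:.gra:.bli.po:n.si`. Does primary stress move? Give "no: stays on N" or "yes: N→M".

Base `go.pa:.gra:.bli.po:n` (5 syllables):
  Weights: 3 gra: L, 4 bli L, 5 po:n H.
  The penult (syllable 4, bli) is light, so stress falls on the antepenult (syllable 3, gra:).
  → primary stress on syllable 3.
Suffixed `go.pa:.gra:.bli.po:n.si` (6 syllables):
  Weights: 4 bli L, 5 po:n H, 6 si L.
  The penult (syllable 5, po:n) is heavy, so it takes stress.
  → primary stress on syllable 5.

yes: 3→5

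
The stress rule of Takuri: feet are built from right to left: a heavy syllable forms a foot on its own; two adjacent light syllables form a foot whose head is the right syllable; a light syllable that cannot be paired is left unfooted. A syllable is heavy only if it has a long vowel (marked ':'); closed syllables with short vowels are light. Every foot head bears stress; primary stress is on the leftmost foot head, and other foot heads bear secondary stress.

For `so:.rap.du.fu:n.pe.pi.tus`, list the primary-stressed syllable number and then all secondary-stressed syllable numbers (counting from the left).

primary 1, secondary 3, 4, 7

Weights: 1 so: H, 2 rap L, 3 du L, 4 fu:n H, 5 pe L, 6 pi L, 7 tus L.
Parse right to left (heavy = foot alone; LL = one foot; stranded L unfooted): (ˈso:) (rap.ˈdu) (ˈfu:n) pe (pi.ˈtus).
Foot heads: 1, 3, 4, 7.
Primary stress on the leftmost head = syllable 1.
Secondary stress on 3, 4, 7: ˈso:.rap.ˌdu.ˌfu:n.pe.pi.ˌtus.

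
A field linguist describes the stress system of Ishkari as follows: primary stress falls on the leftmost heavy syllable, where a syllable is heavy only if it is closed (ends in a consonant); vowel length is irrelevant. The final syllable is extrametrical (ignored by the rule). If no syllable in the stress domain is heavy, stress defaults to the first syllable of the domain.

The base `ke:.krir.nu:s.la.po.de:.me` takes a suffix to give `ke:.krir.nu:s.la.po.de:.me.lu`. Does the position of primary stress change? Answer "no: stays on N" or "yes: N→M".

no: stays on 2

Base `ke:.krir.nu:s.la.po.de:.me` (7 syllables):
  The final syllable (7, me) is extrametrical; the stress domain is syllables 1–6.
  Weights: 1 ke: L, 2 krir H, 3 nu:s H, 4 la L, 5 po L, 6 de: L.
  Heavy syllables in the domain: 2, 3. The leftmost is syllable 2 (krir).
  → primary stress on syllable 2.
Suffixed `ke:.krir.nu:s.la.po.de:.me.lu` (8 syllables):
  The final syllable (8, lu) is extrametrical; the stress domain is syllables 1–7.
  Weights: 1 ke: L, 2 krir H, 3 nu:s H, 4 la L, 5 po L, 6 de: L, 7 me L.
  Heavy syllables in the domain: 2, 3. The leftmost is syllable 2 (krir).
  → primary stress on syllable 2.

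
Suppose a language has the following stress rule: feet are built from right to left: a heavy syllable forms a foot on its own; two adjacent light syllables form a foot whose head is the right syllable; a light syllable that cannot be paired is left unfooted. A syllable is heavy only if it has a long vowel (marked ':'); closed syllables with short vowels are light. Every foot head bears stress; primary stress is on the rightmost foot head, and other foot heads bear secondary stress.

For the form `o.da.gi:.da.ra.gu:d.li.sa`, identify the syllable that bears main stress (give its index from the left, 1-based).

Weights: 1 o L, 2 da L, 3 gi: H, 4 da L, 5 ra L, 6 gu:d H, 7 li L, 8 sa L.
Parse right to left (heavy = foot alone; LL = one foot; stranded L unfooted): (o.ˈda) (ˈgi:) (da.ˈra) (ˈgu:d) (li.ˈsa).
Foot heads: 2, 3, 5, 6, 8.
Primary stress on the rightmost head = syllable 8.
Primary stress: syllable 8 → o.da.gi:.da.ra.gu:d.li.ˈsa.

8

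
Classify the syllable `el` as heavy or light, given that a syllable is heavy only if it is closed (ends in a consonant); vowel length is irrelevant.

heavy

`el`: short vowel, closed (coda /l/). Closed (coda /l/) → heavy.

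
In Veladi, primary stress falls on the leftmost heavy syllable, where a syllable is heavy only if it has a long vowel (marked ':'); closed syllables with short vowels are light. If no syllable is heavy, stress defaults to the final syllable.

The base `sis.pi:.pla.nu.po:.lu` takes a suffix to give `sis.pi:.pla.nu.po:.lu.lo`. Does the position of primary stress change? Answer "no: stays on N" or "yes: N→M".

no: stays on 2

Base `sis.pi:.pla.nu.po:.lu` (6 syllables):
  Weights: 1 sis L, 2 pi: H, 3 pla L, 4 nu L, 5 po: H, 6 lu L.
  Heavy syllables in the domain: 2, 5. The leftmost is syllable 2 (pi:).
  → primary stress on syllable 2.
Suffixed `sis.pi:.pla.nu.po:.lu.lo` (7 syllables):
  Weights: 1 sis L, 2 pi: H, 3 pla L, 4 nu L, 5 po: H, 6 lu L, 7 lo L.
  Heavy syllables in the domain: 2, 5. The leftmost is syllable 2 (pi:).
  → primary stress on syllable 2.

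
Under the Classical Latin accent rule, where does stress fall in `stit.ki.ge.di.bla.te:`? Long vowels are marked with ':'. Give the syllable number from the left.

4

Classical Latin: stress the penult if heavy (long vowel or closed), else the antepenult.
Weights: 4 di L, 5 bla L, 6 te: H.
The penult (syllable 5, bla) is light, so stress falls on the antepenult (syllable 4, di).
Stress on syllable 4: stit.ki.ge.ˈdi.bla.te:.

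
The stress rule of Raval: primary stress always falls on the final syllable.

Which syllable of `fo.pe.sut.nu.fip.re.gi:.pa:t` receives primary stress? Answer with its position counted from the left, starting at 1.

8

The word has 8 syllables; the final syllable is syllable 8 (pa:t).
Primary stress: syllable 8 → fo.pe.sut.nu.fip.re.gi:.ˈpa:t.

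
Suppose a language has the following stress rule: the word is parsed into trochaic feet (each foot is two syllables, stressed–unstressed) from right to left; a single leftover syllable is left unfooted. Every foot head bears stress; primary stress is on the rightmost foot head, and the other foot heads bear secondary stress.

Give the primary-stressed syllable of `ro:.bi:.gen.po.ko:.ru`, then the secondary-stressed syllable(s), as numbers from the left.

Parse right to left into trochaic (ˈσσ) feet: (ˈro:.bi:) (ˈgen.po) (ˈko:.ru).
Foot heads (stressed positions): 1, 3, 5.
End Rule Rightmost: primary stress on the rightmost head = syllable 5.
Secondary stress on 1, 3: ˌro:.bi:.ˌgen.po.ˈko:.ru.

primary 5, secondary 1, 3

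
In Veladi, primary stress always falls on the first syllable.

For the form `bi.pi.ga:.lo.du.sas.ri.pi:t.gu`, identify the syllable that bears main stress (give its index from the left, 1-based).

1

The word has 9 syllables; the first syllable is syllable 1 (bi).
Primary stress: syllable 1 → ˈbi.pi.ga:.lo.du.sas.ri.pi:t.gu.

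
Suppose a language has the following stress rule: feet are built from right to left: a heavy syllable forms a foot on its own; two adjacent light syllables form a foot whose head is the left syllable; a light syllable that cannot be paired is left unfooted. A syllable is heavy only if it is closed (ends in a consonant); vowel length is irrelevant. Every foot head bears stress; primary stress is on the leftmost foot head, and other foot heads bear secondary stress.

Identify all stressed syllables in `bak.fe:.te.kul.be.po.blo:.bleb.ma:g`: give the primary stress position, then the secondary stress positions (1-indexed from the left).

primary 1, secondary 2, 4, 6, 8, 9

Weights: 1 bak H, 2 fe: L, 3 te L, 4 kul H, 5 be L, 6 po L, 7 blo: L, 8 bleb H, 9 ma:g H.
Parse right to left (heavy = foot alone; LL = one foot; stranded L unfooted): (ˈbak) (ˈfe:.te) (ˈkul) be (ˈpo.blo:) (ˈbleb) (ˈma:g).
Foot heads: 1, 2, 4, 6, 8, 9.
Primary stress on the leftmost head = syllable 1.
Secondary stress on 2, 4, 6, 8, 9: ˈbak.ˌfe:.te.ˌkul.be.ˌpo.blo:.ˌbleb.ˌma:g.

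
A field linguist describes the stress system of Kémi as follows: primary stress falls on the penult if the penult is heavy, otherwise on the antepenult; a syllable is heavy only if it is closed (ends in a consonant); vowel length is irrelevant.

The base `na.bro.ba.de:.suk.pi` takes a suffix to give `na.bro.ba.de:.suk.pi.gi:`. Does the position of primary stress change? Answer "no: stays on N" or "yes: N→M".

Base `na.bro.ba.de:.suk.pi` (6 syllables):
  Weights: 4 de: L, 5 suk H, 6 pi L.
  The penult (syllable 5, suk) is heavy, so it takes stress.
  → primary stress on syllable 5.
Suffixed `na.bro.ba.de:.suk.pi.gi:` (7 syllables):
  Weights: 5 suk H, 6 pi L, 7 gi: L.
  The penult (syllable 6, pi) is light, so stress falls on the antepenult (syllable 5, suk).
  → primary stress on syllable 5.

no: stays on 5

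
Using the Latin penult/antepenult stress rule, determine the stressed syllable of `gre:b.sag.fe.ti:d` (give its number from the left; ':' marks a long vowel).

Classical Latin: stress the penult if heavy (long vowel or closed), else the antepenult.
Weights: 2 sag H, 3 fe L, 4 ti:d H.
The penult (syllable 3, fe) is light, so stress falls on the antepenult (syllable 2, sag).
Stress on syllable 2: gre:b.ˈsag.fe.ti:d.

2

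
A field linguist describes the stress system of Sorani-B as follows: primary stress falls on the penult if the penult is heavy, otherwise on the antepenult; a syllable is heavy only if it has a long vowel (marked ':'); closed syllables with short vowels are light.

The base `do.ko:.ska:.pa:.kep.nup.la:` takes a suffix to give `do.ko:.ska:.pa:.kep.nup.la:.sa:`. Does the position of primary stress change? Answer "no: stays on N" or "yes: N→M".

Base `do.ko:.ska:.pa:.kep.nup.la:` (7 syllables):
  Weights: 5 kep L, 6 nup L, 7 la: H.
  The penult (syllable 6, nup) is light, so stress falls on the antepenult (syllable 5, kep).
  → primary stress on syllable 5.
Suffixed `do.ko:.ska:.pa:.kep.nup.la:.sa:` (8 syllables):
  Weights: 6 nup L, 7 la: H, 8 sa: H.
  The penult (syllable 7, la:) is heavy, so it takes stress.
  → primary stress on syllable 7.

yes: 5→7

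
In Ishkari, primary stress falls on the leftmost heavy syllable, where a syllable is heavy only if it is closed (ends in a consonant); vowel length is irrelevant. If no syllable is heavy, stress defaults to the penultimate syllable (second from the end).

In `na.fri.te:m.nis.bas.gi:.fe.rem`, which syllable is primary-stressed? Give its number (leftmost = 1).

Weights: 1 na L, 2 fri L, 3 te:m H, 4 nis H, 5 bas H, 6 gi: L, 7 fe L, 8 rem H.
Heavy syllables in the domain: 3, 4, 5, 8. The leftmost is syllable 3 (te:m).
Primary stress: syllable 3 → na.fri.ˈte:m.nis.bas.gi:.fe.rem.

3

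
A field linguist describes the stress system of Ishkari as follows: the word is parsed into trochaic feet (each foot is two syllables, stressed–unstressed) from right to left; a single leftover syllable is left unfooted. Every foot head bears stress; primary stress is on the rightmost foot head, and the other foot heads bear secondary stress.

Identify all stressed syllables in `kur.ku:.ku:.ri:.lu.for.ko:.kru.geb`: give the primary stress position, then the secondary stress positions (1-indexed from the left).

primary 8, secondary 2, 4, 6

Parse right to left into trochaic (ˈσσ) feet: kur (ˈku:.ku:) (ˈri:.lu) (ˈfor.ko:) (ˈkru.geb). Syllable 1 is left unfooted.
Foot heads (stressed positions): 2, 4, 6, 8.
End Rule Rightmost: primary stress on the rightmost head = syllable 8.
Secondary stress on 2, 4, 6: kur.ˌku:.ku:.ˌri:.lu.ˌfor.ko:.ˈkru.geb.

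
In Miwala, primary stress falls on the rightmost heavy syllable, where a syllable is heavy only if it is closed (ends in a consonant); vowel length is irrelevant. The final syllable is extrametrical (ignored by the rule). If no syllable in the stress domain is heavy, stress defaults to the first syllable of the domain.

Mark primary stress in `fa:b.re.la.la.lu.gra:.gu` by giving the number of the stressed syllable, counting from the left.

The final syllable (7, gu) is extrametrical; the stress domain is syllables 1–6.
Weights: 1 fa:b H, 2 re L, 3 la L, 4 la L, 5 lu L, 6 gra: L.
Heavy syllables in the domain: 1. The rightmost is syllable 1 (fa:b).
Primary stress: syllable 1 → ˈfa:b.re.la.la.lu.gra:.gu.

1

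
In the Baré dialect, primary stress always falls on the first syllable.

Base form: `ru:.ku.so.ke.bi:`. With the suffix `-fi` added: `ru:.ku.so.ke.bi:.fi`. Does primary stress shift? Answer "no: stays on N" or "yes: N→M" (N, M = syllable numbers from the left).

no: stays on 1

Base `ru:.ku.so.ke.bi:` (5 syllables):
  The word has 5 syllables; the first syllable is syllable 1 (ru:).
  → primary stress on syllable 1.
Suffixed `ru:.ku.so.ke.bi:.fi` (6 syllables):
  The word has 6 syllables; the first syllable is syllable 1 (ru:).
  → primary stress on syllable 1.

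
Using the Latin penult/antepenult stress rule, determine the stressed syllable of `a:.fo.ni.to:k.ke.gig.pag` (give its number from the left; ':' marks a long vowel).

6

Classical Latin: stress the penult if heavy (long vowel or closed), else the antepenult.
Weights: 5 ke L, 6 gig H, 7 pag H.
The penult (syllable 6, gig) is heavy, so it takes stress.
Stress on syllable 6: a:.fo.ni.to:k.ke.ˈgig.pag.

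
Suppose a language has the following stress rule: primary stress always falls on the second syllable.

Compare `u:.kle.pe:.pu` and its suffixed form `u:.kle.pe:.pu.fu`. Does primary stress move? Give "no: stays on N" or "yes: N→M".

Base `u:.kle.pe:.pu` (4 syllables):
  The word has 4 syllables; the second syllable is syllable 2 (kle).
  → primary stress on syllable 2.
Suffixed `u:.kle.pe:.pu.fu` (5 syllables):
  The word has 5 syllables; the second syllable is syllable 2 (kle).
  → primary stress on syllable 2.

no: stays on 2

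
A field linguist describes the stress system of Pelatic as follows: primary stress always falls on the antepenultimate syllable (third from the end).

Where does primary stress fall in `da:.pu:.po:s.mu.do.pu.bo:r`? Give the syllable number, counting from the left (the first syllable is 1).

The word has 7 syllables; the antepenultimate syllable (third from the end) is syllable 5 (do).
Primary stress: syllable 5 → da:.pu:.po:s.mu.ˈdo.pu.bo:r.

5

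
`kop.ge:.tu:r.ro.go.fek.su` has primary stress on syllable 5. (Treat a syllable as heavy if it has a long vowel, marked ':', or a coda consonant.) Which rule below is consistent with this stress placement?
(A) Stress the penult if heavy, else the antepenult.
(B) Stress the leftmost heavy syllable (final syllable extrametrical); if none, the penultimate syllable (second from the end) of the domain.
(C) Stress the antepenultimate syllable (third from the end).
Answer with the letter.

C

Rule A → syllable 6 (observed: 5).
Rule B → syllable 1 (observed: 5).
Rule C → syllable 5 ✓.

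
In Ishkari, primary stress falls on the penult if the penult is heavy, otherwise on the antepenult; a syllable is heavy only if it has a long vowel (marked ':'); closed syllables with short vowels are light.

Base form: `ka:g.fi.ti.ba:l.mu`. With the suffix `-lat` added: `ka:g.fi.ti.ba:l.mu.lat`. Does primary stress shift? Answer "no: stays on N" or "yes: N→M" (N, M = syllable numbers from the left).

no: stays on 4

Base `ka:g.fi.ti.ba:l.mu` (5 syllables):
  Weights: 3 ti L, 4 ba:l H, 5 mu L.
  The penult (syllable 4, ba:l) is heavy, so it takes stress.
  → primary stress on syllable 4.
Suffixed `ka:g.fi.ti.ba:l.mu.lat` (6 syllables):
  Weights: 4 ba:l H, 5 mu L, 6 lat L.
  The penult (syllable 5, mu) is light, so stress falls on the antepenult (syllable 4, ba:l).
  → primary stress on syllable 4.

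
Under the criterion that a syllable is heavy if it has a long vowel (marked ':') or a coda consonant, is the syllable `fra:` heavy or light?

`fra:`: long vowel, open (no coda). Long vowel → heavy.

heavy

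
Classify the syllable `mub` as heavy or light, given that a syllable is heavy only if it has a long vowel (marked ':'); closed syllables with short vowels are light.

`mub`: short vowel, closed (coda /b/). Short vowel → light.

light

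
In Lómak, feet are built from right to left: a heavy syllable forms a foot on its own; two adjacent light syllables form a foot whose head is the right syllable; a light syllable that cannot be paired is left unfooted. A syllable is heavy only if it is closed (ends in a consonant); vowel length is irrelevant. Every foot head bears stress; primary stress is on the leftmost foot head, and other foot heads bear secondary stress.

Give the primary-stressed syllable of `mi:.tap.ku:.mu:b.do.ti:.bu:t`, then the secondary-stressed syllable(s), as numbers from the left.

primary 2, secondary 4, 6, 7

Weights: 1 mi: L, 2 tap H, 3 ku: L, 4 mu:b H, 5 do L, 6 ti: L, 7 bu:t H.
Parse right to left (heavy = foot alone; LL = one foot; stranded L unfooted): mi: (ˈtap) ku: (ˈmu:b) (do.ˈti:) (ˈbu:t).
Foot heads: 2, 4, 6, 7.
Primary stress on the leftmost head = syllable 2.
Secondary stress on 4, 6, 7: mi:.ˈtap.ku:.ˌmu:b.do.ˌti:.ˌbu:t.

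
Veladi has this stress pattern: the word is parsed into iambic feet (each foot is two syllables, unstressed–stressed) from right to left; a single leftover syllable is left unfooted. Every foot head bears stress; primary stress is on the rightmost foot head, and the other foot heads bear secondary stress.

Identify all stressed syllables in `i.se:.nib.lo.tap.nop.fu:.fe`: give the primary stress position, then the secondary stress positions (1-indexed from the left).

primary 8, secondary 2, 4, 6

Parse right to left into iambic (σˈσ) feet: (i.ˈse:) (nib.ˈlo) (tap.ˈnop) (fu:.ˈfe).
Foot heads (stressed positions): 2, 4, 6, 8.
End Rule Rightmost: primary stress on the rightmost head = syllable 8.
Secondary stress on 2, 4, 6: i.ˌse:.nib.ˌlo.tap.ˌnop.fu:.ˈfe.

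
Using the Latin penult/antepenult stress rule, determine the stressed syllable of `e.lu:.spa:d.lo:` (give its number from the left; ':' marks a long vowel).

Classical Latin: stress the penult if heavy (long vowel or closed), else the antepenult.
Weights: 2 lu: H, 3 spa:d H, 4 lo: H.
The penult (syllable 3, spa:d) is heavy, so it takes stress.
Stress on syllable 3: e.lu:.ˈspa:d.lo:.

3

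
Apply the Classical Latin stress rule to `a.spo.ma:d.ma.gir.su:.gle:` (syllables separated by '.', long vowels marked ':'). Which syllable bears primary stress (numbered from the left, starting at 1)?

Classical Latin: stress the penult if heavy (long vowel or closed), else the antepenult.
Weights: 5 gir H, 6 su: H, 7 gle: H.
The penult (syllable 6, su:) is heavy, so it takes stress.
Stress on syllable 6: a.spo.ma:d.ma.gir.ˈsu:.gle:.

6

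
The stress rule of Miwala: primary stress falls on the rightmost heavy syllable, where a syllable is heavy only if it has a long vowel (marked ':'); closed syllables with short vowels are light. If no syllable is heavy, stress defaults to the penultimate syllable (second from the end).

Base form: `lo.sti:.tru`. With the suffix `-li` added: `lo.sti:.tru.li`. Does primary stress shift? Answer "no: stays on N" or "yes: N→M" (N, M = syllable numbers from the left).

Base `lo.sti:.tru` (3 syllables):
  Weights: 1 lo L, 2 sti: H, 3 tru L.
  Heavy syllables in the domain: 2. The rightmost is syllable 2 (sti:).
  → primary stress on syllable 2.
Suffixed `lo.sti:.tru.li` (4 syllables):
  Weights: 1 lo L, 2 sti: H, 3 tru L, 4 li L.
  Heavy syllables in the domain: 2. The rightmost is syllable 2 (sti:).
  → primary stress on syllable 2.

no: stays on 2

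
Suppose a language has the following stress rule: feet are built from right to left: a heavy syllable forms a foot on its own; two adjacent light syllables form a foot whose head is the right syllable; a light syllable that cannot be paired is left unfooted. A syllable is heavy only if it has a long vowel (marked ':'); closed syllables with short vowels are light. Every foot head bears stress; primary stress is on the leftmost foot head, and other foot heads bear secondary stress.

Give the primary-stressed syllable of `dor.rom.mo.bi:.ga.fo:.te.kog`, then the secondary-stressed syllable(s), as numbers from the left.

primary 3, secondary 4, 6, 8

Weights: 1 dor L, 2 rom L, 3 mo L, 4 bi: H, 5 ga L, 6 fo: H, 7 te L, 8 kog L.
Parse right to left (heavy = foot alone; LL = one foot; stranded L unfooted): dor (rom.ˈmo) (ˈbi:) ga (ˈfo:) (te.ˈkog).
Foot heads: 3, 4, 6, 8.
Primary stress on the leftmost head = syllable 3.
Secondary stress on 4, 6, 8: dor.rom.ˈmo.ˌbi:.ga.ˌfo:.te.ˌkog.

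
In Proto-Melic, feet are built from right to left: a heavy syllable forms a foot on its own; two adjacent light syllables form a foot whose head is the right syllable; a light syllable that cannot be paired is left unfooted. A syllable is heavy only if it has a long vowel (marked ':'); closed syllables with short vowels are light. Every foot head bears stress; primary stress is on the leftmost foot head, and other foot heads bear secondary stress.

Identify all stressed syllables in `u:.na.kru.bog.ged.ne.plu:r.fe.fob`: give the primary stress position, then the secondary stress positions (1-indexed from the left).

primary 1, secondary 4, 6, 7, 9

Weights: 1 u: H, 2 na L, 3 kru L, 4 bog L, 5 ged L, 6 ne L, 7 plu:r H, 8 fe L, 9 fob L.
Parse right to left (heavy = foot alone; LL = one foot; stranded L unfooted): (ˈu:) na (kru.ˈbog) (ged.ˈne) (ˈplu:r) (fe.ˈfob).
Foot heads: 1, 4, 6, 7, 9.
Primary stress on the leftmost head = syllable 1.
Secondary stress on 4, 6, 7, 9: ˈu:.na.kru.ˌbog.ged.ˌne.ˌplu:r.fe.ˌfob.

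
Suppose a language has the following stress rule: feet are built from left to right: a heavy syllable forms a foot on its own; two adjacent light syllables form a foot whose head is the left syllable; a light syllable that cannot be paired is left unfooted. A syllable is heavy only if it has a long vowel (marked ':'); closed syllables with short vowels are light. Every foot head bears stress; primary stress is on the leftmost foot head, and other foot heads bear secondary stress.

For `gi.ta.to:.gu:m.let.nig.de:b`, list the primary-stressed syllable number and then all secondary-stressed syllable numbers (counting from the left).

Weights: 1 gi L, 2 ta L, 3 to: H, 4 gu:m H, 5 let L, 6 nig L, 7 de:b H.
Parse left to right (heavy = foot alone; LL = one foot; stranded L unfooted): (ˈgi.ta) (ˈto:) (ˈgu:m) (ˈlet.nig) (ˈde:b).
Foot heads: 1, 3, 4, 5, 7.
Primary stress on the leftmost head = syllable 1.
Secondary stress on 3, 4, 5, 7: ˈgi.ta.ˌto:.ˌgu:m.ˌlet.nig.ˌde:b.

primary 1, secondary 3, 4, 5, 7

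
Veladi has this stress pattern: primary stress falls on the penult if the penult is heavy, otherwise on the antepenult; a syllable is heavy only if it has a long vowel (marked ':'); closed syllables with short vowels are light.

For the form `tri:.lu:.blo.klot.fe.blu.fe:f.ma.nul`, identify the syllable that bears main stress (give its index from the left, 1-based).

Weights: 7 fe:f H, 8 ma L, 9 nul L.
The penult (syllable 8, ma) is light, so stress falls on the antepenult (syllable 7, fe:f).
Primary stress: syllable 7 → tri:.lu:.blo.klot.fe.blu.ˈfe:f.ma.nul.

7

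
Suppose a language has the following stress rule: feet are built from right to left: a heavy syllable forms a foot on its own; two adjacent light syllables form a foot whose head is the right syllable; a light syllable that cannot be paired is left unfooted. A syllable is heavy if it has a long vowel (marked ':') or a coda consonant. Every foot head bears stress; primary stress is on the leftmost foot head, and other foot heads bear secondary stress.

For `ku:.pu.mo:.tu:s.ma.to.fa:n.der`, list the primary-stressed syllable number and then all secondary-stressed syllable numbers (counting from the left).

Weights: 1 ku: H, 2 pu L, 3 mo: H, 4 tu:s H, 5 ma L, 6 to L, 7 fa:n H, 8 der H.
Parse right to left (heavy = foot alone; LL = one foot; stranded L unfooted): (ˈku:) pu (ˈmo:) (ˈtu:s) (ma.ˈto) (ˈfa:n) (ˈder).
Foot heads: 1, 3, 4, 6, 7, 8.
Primary stress on the leftmost head = syllable 1.
Secondary stress on 3, 4, 6, 7, 8: ˈku:.pu.ˌmo:.ˌtu:s.ma.ˌto.ˌfa:n.ˌder.

primary 1, secondary 3, 4, 6, 7, 8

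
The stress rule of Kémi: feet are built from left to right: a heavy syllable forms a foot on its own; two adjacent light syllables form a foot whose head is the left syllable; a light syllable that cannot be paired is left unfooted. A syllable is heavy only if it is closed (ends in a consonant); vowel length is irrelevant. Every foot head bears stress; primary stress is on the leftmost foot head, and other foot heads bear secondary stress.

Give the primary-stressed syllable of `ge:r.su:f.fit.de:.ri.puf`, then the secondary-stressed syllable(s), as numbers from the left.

primary 1, secondary 2, 3, 4, 6

Weights: 1 ge:r H, 2 su:f H, 3 fit H, 4 de: L, 5 ri L, 6 puf H.
Parse left to right (heavy = foot alone; LL = one foot; stranded L unfooted): (ˈge:r) (ˈsu:f) (ˈfit) (ˈde:.ri) (ˈpuf).
Foot heads: 1, 2, 3, 4, 6.
Primary stress on the leftmost head = syllable 1.
Secondary stress on 2, 3, 4, 6: ˈge:r.ˌsu:f.ˌfit.ˌde:.ri.ˌpuf.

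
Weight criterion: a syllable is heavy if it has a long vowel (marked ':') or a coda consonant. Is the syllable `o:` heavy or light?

heavy

`o:`: long vowel, open (no coda). Long vowel → heavy.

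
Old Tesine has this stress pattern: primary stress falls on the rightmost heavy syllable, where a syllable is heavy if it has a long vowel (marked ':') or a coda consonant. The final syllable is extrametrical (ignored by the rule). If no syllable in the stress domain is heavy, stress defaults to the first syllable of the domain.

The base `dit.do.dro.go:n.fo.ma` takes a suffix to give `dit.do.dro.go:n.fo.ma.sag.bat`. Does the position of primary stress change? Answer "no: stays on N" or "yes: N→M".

Base `dit.do.dro.go:n.fo.ma` (6 syllables):
  The final syllable (6, ma) is extrametrical; the stress domain is syllables 1–5.
  Weights: 1 dit H, 2 do L, 3 dro L, 4 go:n H, 5 fo L.
  Heavy syllables in the domain: 1, 4. The rightmost is syllable 4 (go:n).
  → primary stress on syllable 4.
Suffixed `dit.do.dro.go:n.fo.ma.sag.bat` (8 syllables):
  The final syllable (8, bat) is extrametrical; the stress domain is syllables 1–7.
  Weights: 1 dit H, 2 do L, 3 dro L, 4 go:n H, 5 fo L, 6 ma L, 7 sag H.
  Heavy syllables in the domain: 1, 4, 7. The rightmost is syllable 7 (sag).
  → primary stress on syllable 7.

yes: 4→7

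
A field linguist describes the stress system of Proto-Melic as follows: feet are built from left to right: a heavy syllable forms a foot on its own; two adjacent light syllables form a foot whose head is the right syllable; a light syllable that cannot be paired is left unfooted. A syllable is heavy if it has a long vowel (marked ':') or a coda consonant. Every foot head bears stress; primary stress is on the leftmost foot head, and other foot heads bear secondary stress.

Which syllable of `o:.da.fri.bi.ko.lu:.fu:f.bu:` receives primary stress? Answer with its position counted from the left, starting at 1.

1

Weights: 1 o: H, 2 da L, 3 fri L, 4 bi L, 5 ko L, 6 lu: H, 7 fu:f H, 8 bu: H.
Parse left to right (heavy = foot alone; LL = one foot; stranded L unfooted): (ˈo:) (da.ˈfri) (bi.ˈko) (ˈlu:) (ˈfu:f) (ˈbu:).
Foot heads: 1, 3, 5, 6, 7, 8.
Primary stress on the leftmost head = syllable 1.
Primary stress: syllable 1 → ˈo:.da.fri.bi.ko.lu:.fu:f.bu:.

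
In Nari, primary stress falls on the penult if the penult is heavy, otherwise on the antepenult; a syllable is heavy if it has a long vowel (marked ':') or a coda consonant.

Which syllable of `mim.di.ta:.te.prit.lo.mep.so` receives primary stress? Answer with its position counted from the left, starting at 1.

7

Weights: 6 lo L, 7 mep H, 8 so L.
The penult (syllable 7, mep) is heavy, so it takes stress.
Primary stress: syllable 7 → mim.di.ta:.te.prit.lo.ˈmep.so.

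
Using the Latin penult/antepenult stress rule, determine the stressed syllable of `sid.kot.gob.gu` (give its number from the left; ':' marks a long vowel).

3

Classical Latin: stress the penult if heavy (long vowel or closed), else the antepenult.
Weights: 2 kot H, 3 gob H, 4 gu L.
The penult (syllable 3, gob) is heavy, so it takes stress.
Stress on syllable 3: sid.kot.ˈgob.gu.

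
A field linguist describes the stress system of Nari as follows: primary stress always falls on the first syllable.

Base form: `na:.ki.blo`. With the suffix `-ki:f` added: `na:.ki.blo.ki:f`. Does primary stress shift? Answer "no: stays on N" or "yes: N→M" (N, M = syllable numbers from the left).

no: stays on 1

Base `na:.ki.blo` (3 syllables):
  The word has 3 syllables; the first syllable is syllable 1 (na:).
  → primary stress on syllable 1.
Suffixed `na:.ki.blo.ki:f` (4 syllables):
  The word has 4 syllables; the first syllable is syllable 1 (na:).
  → primary stress on syllable 1.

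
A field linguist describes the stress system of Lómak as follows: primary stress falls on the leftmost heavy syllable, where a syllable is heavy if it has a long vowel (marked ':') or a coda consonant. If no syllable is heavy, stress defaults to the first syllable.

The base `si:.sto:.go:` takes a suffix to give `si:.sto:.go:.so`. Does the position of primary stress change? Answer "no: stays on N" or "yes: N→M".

no: stays on 1

Base `si:.sto:.go:` (3 syllables):
  Weights: 1 si: H, 2 sto: H, 3 go: H.
  Heavy syllables in the domain: 1, 2, 3. The leftmost is syllable 1 (si:).
  → primary stress on syllable 1.
Suffixed `si:.sto:.go:.so` (4 syllables):
  Weights: 1 si: H, 2 sto: H, 3 go: H, 4 so L.
  Heavy syllables in the domain: 1, 2, 3. The leftmost is syllable 1 (si:).
  → primary stress on syllable 1.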